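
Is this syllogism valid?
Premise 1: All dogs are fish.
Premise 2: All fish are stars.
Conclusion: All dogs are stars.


Premise 1: All dogs are fish.
Premise 2: All fish are stars.
Conclusion: All dogs are stars.
Barbara syllogism (AAA-1): All A are B, All B are C → All A are C.
Middle term (fish) distributed in premise 2.

Valid


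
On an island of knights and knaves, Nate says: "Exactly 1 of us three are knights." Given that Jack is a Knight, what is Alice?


Nate claims exactly 1 knights among Nate, Jack, Alice.
Given: Jack is a Knight.

Case 1: Nate is a Knight (tells truth)
  Then exactly 1 of the three are knights.
  Counting Nate, Jack: 2 knight(s) so far. Need -1 more → impossible.
Case 2: Nate is a Knave (lies)
  Then the count is NOT 1.
  If Alice = Knave, count = 1 = 1 → claim would be true, contradicts lie.
  If Alice = Knight, count = 2 ≠ 1 → lie confirmed ✓

Alice is a Knight.

Knight


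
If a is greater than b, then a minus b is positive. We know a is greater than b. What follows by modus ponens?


Modus ponens: P → Q, P ⊢ Q
P: a is greater than b
Q: a minus b is positive
We have P → Q and P is true.
By modus ponens, Q must be true.

a minus b is positive


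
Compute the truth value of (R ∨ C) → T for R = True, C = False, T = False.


R = True, C = False, T = False
Step 1: R ∨ C = True OR False = True
Step 2: (True) → T: false only when antecedent=True and T=False.
Result: False

False


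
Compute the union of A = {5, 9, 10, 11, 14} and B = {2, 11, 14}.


A = {5, 9, 10, 11, 14}
B = {2, 11, 14}
Operation: union
All elements combined: 2, 5, 9, 10, 11, 14

{2, 5, 9, 10, 11, 14}


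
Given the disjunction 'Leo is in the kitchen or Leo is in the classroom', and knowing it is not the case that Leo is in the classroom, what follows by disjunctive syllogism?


Disjunctive syllogism: P ∨ Q, ¬P ⊢ Q
Disjunction: Leo is in the kitchen ∨ Leo is in the classroom
We know it is not the case that Leo is in the classroom.
By disjunctive syllogism, the other disjunct must be true.

Leo is in the kitchen


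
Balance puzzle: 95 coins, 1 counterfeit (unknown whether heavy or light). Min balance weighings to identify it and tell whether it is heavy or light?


Let n = 95. 190 possibilities (n coins × lighter/heavier); each weighing has 3 outcomes.
Bound for k weighings: say the first weighing puts j coins on each pan. If it tips, the 2j weighed coins remain suspects (each with a known direction) and k-1 weighings give 3^(k-1) outcomes; 3^(k-1) is odd, so 2j ≤ 3^(k-1) - 1. If it balances, the n - 2j unweighed coins remain with direction unknown: 2(n - 2j) ≤ 3^(k-1) - 1 by the same parity argument. Adding, n ≤ (3^(k-1) - 1) + (3^(k-1) - 1)/2 = (3^k - 3)/2, and the classical three-group strategy achieves this (3 coins in 2 weighings, 12 in 3, 39 in 4, 120 in 5).
So we need the smallest k with (3^k - 3)/2 ≥ 95.
k = 4: (3^4 - 3)/2 = 39 < 95 ✗
k = 5: (3^5 - 3)/2 = 120 ≥ 95 ✓

5


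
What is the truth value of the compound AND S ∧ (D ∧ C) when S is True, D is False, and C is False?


S = True, D = False, C = False
Step 1: D ∧ C = False AND False = False
Step 2: S ∧ False = True AND False = False
AND is true only when ALL operands are true.

False


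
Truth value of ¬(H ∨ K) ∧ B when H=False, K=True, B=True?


H = False, K = True, B = True
Expression: ¬(H ∨ K) ∧ B
Step 1: H ∨ K = False OR True = True
Step 2: ¬(H ∨ K) = NOT True = False
Step 3: (False) ∧ B = False AND True = False

False


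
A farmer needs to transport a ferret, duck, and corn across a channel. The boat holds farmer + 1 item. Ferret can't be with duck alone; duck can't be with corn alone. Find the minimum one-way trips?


1. farmer+duck → 2. farmer ← 3. farmer+ferret → 4. farmer+duck ← 5. farmer+corn → 6. farmer ← 7. farmer+duck →
Minimum trips = 7

7


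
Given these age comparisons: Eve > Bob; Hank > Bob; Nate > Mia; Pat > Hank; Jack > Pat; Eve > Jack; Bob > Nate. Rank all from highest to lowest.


Constraints: Eve > Bob; Hank > Bob; Nate > Mia; Pat > Hank; Jack > Pat; Eve > Jack; Bob > Nate
Method: at each step, the next-highest is the one remaining person who never appears on the smaller side of a constraint between remaining people.
  Step 1: remaining {Pat, Eve, Hank, Nate, Jack, Mia, Bob}; on the smaller side: {Pat, Hank, Nate, Jack, Mia, Bob} → Eve is next (Eve > Bob; Eve > Jack).
  Step 2: remaining {Pat, Hank, Nate, Jack, Mia, Bob}; on the smaller side: {Pat, Hank, Nate, Mia, Bob} → Jack is next (Jack > Pat).
  Step 3: remaining {Pat, Hank, Nate, Mia, Bob}; on the smaller side: {Hank, Nate, Mia, Bob} → Pat is next (Pat > Hank).
  Step 4: remaining {Hank, Nate, Mia, Bob}; on the smaller side: {Nate, Mia, Bob} → Hank is next (Hank > Bob).
  Step 5: remaining {Nate, Mia, Bob}; on the smaller side: {Nate, Mia} → Bob is next (Bob > Nate).
  Step 6: remaining {Nate, Mia}; on the smaller side: {Mia} → Nate is next (Nate > Mia).
  Step 7: only Mia remains → lowest.
Final ranking (highest to lowest):

Eve > Jack > Pat > Hank > Bob > Nate > Mia


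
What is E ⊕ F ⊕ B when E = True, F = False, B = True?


E = True, F = False, B = True
Step 1: E ⊕ F = True XOR False = True
Step 2: True ⊕ B = True XOR True = False
XOR is true when an odd number of operands are true.

False


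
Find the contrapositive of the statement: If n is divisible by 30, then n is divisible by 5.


Original: If n is divisible by 30, then n is divisible by 5
Contrapositive: If ¬Q, then ¬P
Negate Q: not (n is divisible by 5)
Negate P: not (n is divisible by 30)

If not (n is divisible by 5), then not (n is divisible by 30).


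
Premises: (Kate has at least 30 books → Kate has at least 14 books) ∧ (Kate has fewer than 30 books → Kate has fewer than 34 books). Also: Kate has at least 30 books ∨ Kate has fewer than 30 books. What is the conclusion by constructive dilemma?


Constructive dilemma: (P → Q) ∧ (R → S), P ∨ R ⊢ Q ∨ S
Premise 1: Kate has at least 30 books → Kate has at least 14 books
Premise 2: Kate has fewer than 30 books → Kate has fewer than 34 books
Premise 3: Kate has at least 30 books ∨ Kate has fewer than 30 books
Case 1: Assuming Kate has at least 30 books, then by Premise 1, Kate has at least 14 books.
Case 2: Assuming Kate has fewer than 30 books, then by Premise 2, Kate has fewer than 34 books.
Since one of Kate has at least 30 books or Kate has fewer than 30 books must hold, we get Kate has at least 14 books or Kate has fewer than 34 books.

Kate has at least 14 books or Kate has fewer than 34 books.


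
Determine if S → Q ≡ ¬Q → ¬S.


Expression 1: S → Q
Expression 2: ¬Q → ¬S
Truth table (S Q | Expr1 Expr2):
  T T |   T     T
  T F |   F     F
  F T |   T     T
  F F |   T     T
All 4 rows agree, so the expressions are logically equivalent.

Yes


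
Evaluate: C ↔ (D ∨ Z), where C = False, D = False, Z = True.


C = False, D = False, Z = True
Step 1: D ∨ Z = False OR True = True
Step 2: C ↔ (True): true when both sides have same truth value.
Result: False ↔ True = False

False


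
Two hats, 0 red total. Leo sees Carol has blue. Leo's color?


Total red = 0, Carol = blue
Red accounted for: 0
Remaining for Leo: 0
Leo's hat is blue.

blue


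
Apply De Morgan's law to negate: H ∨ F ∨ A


De Morgan's law: ¬(P ∨ Q ∨ R) ≡ ¬P ∧ ¬Q ∧ ¬R
¬(H ∨ F ∨ A) = ¬H ∧ ¬F ∧ ¬A

¬H ∧ ¬F ∧ ¬A


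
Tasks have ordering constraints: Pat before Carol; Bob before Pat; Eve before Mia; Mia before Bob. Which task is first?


Constraints: Pat before Carol; Bob before Pat; Eve before Mia; Mia before Bob
The first task can have nothing scheduled before it, so it must never appear on the right of a 'before'.
Tasks appearing after some 'before': Carol, Pat, Mia, Bob.
The only task not in that list is Eve → it is first.

Eve


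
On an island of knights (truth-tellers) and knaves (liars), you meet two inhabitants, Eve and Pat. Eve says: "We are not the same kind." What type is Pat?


Eve says: "We are not the same kind."
Case 1: Eve is a Knight (truth-teller)
  Statement is true → they ARE different → Pat is a Knave
Case 2: Eve is a Knave (liar)
  Statement is false → they are NOT different → Pat is a Knave
In both cases, Pat is a Knave.

Knave


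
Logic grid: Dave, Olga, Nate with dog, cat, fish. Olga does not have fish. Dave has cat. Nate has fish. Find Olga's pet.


From clues:
  Nate → fish
  Dave → cat
By elimination, Olga gets the remaining.

dog


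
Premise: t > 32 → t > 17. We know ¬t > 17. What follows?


Modus tollens: P → Q, ¬Q ⊢ ¬P
P: t > 32
Q: t > 17
We have P → Q and Q is false.
By modus tollens, P must be false.

It is not the case that t > 32


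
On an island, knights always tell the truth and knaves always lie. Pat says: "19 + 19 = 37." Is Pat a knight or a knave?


Statement: "19 + 19 = 37."
Actual: 19 + 19 = 38
Claimed: 37
Statement is FALSE → Pat lies → Knave

Knave


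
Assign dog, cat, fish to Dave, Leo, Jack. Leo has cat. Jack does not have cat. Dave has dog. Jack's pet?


From clues:
  Dave → dog
  Leo → cat
By elimination, Jack gets the remaining.

fish


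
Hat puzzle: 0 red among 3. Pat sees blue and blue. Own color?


Total red = 0, seen red = 0
Own red = 0 - 0 = 0
Pat's hat is blue.

blue


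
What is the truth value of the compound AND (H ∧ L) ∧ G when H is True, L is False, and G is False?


H = True, L = False, G = False
Step 1: H ∧ L = True AND False = False
Step 2: False ∧ G = False AND False = False
AND is true only when ALL operands are true.

False


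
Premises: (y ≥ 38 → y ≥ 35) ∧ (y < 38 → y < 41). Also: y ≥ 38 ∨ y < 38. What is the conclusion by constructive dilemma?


Constructive dilemma: (P → Q) ∧ (R → S), P ∨ R ⊢ Q ∨ S
Premise 1: y ≥ 38 → y ≥ 35
Premise 2: y < 38 → y < 41
Premise 3: y ≥ 38 ∨ y < 38
Case 1: Assuming y ≥ 38, then by Premise 1, y ≥ 35.
Case 2: Assuming y < 38, then by Premise 2, y < 41.
Since one of y ≥ 38 or y < 38 must hold, we get y ≥ 35 or y < 41.

y ≥ 35 or y < 41.


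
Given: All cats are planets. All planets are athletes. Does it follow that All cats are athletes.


Premise 1: All cats are planets.
Premise 2: All planets are athletes.
Conclusion: All cats are athletes.
Barbara syllogism (AAA-1): All A are B, All B are C → All A are C.
Middle term (planets) distributed in premise 2.

Valid


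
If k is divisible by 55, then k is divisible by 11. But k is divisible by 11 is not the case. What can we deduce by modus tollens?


Modus tollens: P → Q, ¬Q ⊢ ¬P
P: k is divisible by 55
Q: k is divisible by 11
We have P → Q and Q is false.
By modus tollens, P must be false.

It is not the case that k is divisible by 55


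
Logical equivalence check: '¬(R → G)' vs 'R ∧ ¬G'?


Expression 1: ¬(R → G)
Expression 2: R ∧ ¬G
Truth table (R G | Expr1 Expr2):
  T T |   F     F
  T F |   T     T
  F T |   F     F
  F F |   F     F
All 4 rows agree, so the expressions are logically equivalent.

Yes


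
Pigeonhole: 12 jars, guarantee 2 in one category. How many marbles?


Pigeonhole: to guarantee k in one of n categories, need (k-1)×n + 1.
k = 2, n = 12
Minimum = (2-1) × 12 + 1 = 1 × 12 + 1

13


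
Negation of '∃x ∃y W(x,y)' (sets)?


Original: ∃x ∃y W(x,y)
Rule: ¬∀→∃, ¬∃→∀, negate predicate.
Negation: ∀x ∀y ¬W(x,y)

∀x ∀y ¬W(x,y)


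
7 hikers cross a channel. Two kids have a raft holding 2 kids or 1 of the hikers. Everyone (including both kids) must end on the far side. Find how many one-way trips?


Per crossing of one of the hikers: kids→, one←, one of the hikers→, one← = 4 trips
7 × 4 = 28, + 1 final kids→ = 29
Minimum trips = 29

29


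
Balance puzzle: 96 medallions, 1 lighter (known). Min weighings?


Each weighing has 3 outcomes (left heavy / balance / right heavy), so k weighings distinguish at most 3^k cases; splitting into three near-equal groups achieves this.
Need 3^k ≥ 96: 3^4 = 81 < 96 ≤ 3^5 = 243
k = ⌈log₃(96)⌉ = 5

5


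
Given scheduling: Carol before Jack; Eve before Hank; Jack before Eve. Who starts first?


Constraints: Carol before Jack; Eve before Hank; Jack before Eve
The first task can have nothing scheduled before it, so it must never appear on the right of a 'before'.
Tasks appearing after some 'before': Jack, Hank, Eve.
The only task not in that list is Carol → it is first.

Carol


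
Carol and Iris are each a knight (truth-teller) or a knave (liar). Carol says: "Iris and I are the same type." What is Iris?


Carol says: "Iris and I are the same type."
Case 1: Carol is a Knight (truth-teller)
  Statement is true → they ARE the same → Iris is also a Knight
Case 2: Carol is a Knave (liar)
  Statement is false → they are NOT the same → Iris is a Knight
In both cases, Iris is a Knight.

Knight


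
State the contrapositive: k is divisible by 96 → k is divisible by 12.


Original: If k is divisible by 96, then k is divisible by 12
Contrapositive: If ¬Q, then ¬P
Negate Q: not (k is divisible by 12)
Negate P: not (k is divisible by 96)

If not (k is divisible by 12), then not (k is divisible by 96).


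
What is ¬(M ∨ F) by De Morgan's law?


De Morgan's law: ¬(P ∨ Q) ≡ ¬P ∧ ¬Q
¬(M ∨ F) = ¬M ∧ ¬F

¬M ∧ ¬F


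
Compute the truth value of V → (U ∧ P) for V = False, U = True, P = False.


V = False, U = True, P = False
Step 1: U ∧ P = True AND False = False
Step 2: V → (False): false only when V=True and consequent=False.
Result: True

True


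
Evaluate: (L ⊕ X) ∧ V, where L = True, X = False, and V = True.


L = True, X = False, V = True
Step 1: L ⊕ X = True XOR False = True
Step 2: True ∧ V = True AND True = True
XOR true when exactly one of L,X is true; then AND with V.

True


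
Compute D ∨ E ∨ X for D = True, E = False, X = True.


D = True, E = False, X = True
Step 1: D ∨ E = True OR False = True
Step 2: True ∨ X = True OR True = True
OR is true when at least one operand is true.

True


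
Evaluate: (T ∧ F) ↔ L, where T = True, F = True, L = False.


T = True, F = True, L = False
Step 1: T ∧ F = True AND True = True
Step 2: (True) ↔ L: true when both sides have same truth value.
Result: True ↔ False = False

False


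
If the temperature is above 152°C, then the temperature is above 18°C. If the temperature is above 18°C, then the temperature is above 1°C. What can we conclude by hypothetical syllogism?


Hypothetical syllogism: P → Q, Q → R ⊢ P → R
Premise 1: the temperature is above 152°C → the temperature is above 18°C
Premise 2: the temperature is above 18°C → the temperature is above 1°C
Chain the implications: the middle term (the temperature is above 18°C) links the two.
Conclusion: If the temperature is above 152°C, then the temperature is above 1°C.

If the temperature is above 152°C, then the temperature is above 1°C.


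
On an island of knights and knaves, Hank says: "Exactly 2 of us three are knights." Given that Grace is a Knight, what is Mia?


Hank claims exactly 2 knights among Hank, Grace, Mia.
Given: Grace is a Knight.

Case 1: Hank is a Knight (tells truth)
  Then exactly 2 of the three are knights.
  Counting Hank, Grace: 2 knight(s) so far. Need 0 more → Mia = Knave.
Case 2: Hank is a Knave (lies)
  Then the count is NOT 2.
  If Mia = Knight, count = 2 = 2 → claim would be true, contradicts lie.
  If Mia = Knave, count = 1 ≠ 2 → lie confirmed ✓

Mia is a Knave.

Knave


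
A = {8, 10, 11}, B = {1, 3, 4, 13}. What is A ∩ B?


A = {8, 10, 11}
B = {1, 3, 4, 13}
Operation: intersection
Elements in both: none

∅


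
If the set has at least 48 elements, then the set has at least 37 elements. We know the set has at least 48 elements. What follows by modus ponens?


Modus ponens: P → Q, P ⊢ Q
P: the set has at least 48 elements
Q: the set has at least 37 elements
We have P → Q and P is true.
By modus ponens, Q must be true.

The set has at least 37 elements


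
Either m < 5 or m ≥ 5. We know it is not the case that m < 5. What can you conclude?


Disjunctive syllogism: P ∨ Q, ¬P ⊢ Q
Disjunction: m < 5 ∨ m ≥ 5
We know it is not the case that m < 5.
By disjunctive syllogism, the other disjunct must be true.

m ≥ 5


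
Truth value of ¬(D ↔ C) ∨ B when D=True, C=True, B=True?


D = True, C = True, B = True
Expression: ¬(D ↔ C) ∨ B
Step 1: D ↔ C = (True iff True) = True
Step 2: ¬(D ↔ C) = NOT True = False
Step 3: (False) ∨ B = False OR True = True

True


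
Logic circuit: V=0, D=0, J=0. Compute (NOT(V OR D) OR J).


V OR D = 0
NOT(0) = 1
1 OR 0 = 1

1


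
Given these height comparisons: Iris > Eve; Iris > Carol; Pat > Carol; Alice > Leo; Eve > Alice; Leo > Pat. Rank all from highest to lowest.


Constraints: Iris > Eve; Iris > Carol; Pat > Carol; Alice > Leo; Eve > Alice; Leo > Pat
Method: at each step, the next-highest is the one remaining person who never appears on the smaller side of a constraint between remaining people.
  Step 1: remaining {Eve, Leo, Iris, Carol, Pat, Alice}; on the smaller side: {Eve, Leo, Carol, Pat, Alice} → Iris is next (Iris > Eve; Iris > Carol).
  Step 2: remaining {Eve, Leo, Carol, Pat, Alice}; on the smaller side: {Leo, Carol, Pat, Alice} → Eve is next (Eve > Alice).
  Step 3: remaining {Leo, Carol, Pat, Alice}; on the smaller side: {Leo, Carol, Pat} → Alice is next (Alice > Leo).
  Step 4: remaining {Leo, Carol, Pat}; on the smaller side: {Carol, Pat} → Leo is next (Leo > Pat).
  Step 5: remaining {Carol, Pat}; on the smaller side: {Carol} → Pat is next (Pat > Carol).
  Step 6: only Carol remains → lowest.
Final ranking (highest to lowest):

Iris > Eve > Alice > Leo > Pat > Carol


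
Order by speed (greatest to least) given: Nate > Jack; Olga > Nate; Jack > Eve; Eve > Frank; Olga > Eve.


Constraints: Nate > Jack; Olga > Nate; Jack > Eve; Eve > Frank; Olga > Eve
Method: at each step, the next-highest is the one remaining person who never appears on the smaller side of a constraint between remaining people.
  Step 1: remaining {Frank, Jack, Olga, Eve, Nate}; on the smaller side: {Frank, Jack, Eve, Nate} → Olga is next (Olga > Nate; Olga > Eve).
  Step 2: remaining {Frank, Jack, Eve, Nate}; on the smaller side: {Frank, Jack, Eve} → Nate is next (Nate > Jack).
  Step 3: remaining {Frank, Jack, Eve}; on the smaller side: {Frank, Eve} → Jack is next (Jack > Eve).
  Step 4: remaining {Frank, Eve}; on the smaller side: {Frank} → Eve is next (Eve > Frank).
  Step 5: only Frank remains → lowest.
Final ranking (highest to lowest):

Olga > Nate > Jack > Eve > Frank


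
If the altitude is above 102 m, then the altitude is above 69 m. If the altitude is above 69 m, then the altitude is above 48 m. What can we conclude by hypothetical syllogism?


Hypothetical syllogism: P → Q, Q → R ⊢ P → R
Premise 1: the altitude is above 102 m → the altitude is above 69 m
Premise 2: the altitude is above 69 m → the altitude is above 48 m
Chain the implications: the middle term (the altitude is above 69 m) links the two.
Conclusion: If the altitude is above 102 m, then the altitude is above 48 m.

If the altitude is above 102 m, then the altitude is above 48 m.


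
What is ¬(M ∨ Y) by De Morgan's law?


De Morgan's law: ¬(P ∨ Q) ≡ ¬P ∧ ¬Q
¬(M ∨ Y) = ¬M ∧ ¬Y

¬M ∧ ¬Y


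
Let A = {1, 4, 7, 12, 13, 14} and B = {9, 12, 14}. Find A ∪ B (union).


A = {1, 4, 7, 12, 13, 14}
B = {9, 12, 14}
Operation: union
All elements combined: 1, 4, 7, 9, 12, 13, 14

{1, 4, 7, 9, 12, 13, 14}


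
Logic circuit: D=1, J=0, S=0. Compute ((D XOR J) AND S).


D XOR J = 1^0 = 1
1 AND 0 = 0

0


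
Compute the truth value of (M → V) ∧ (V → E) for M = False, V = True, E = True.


M = False, V = True, E = True
Step 1: M → V is false only when M=True and V=False. Result: True
Step 2: V → E is false only when V=True and E=False. Result: True
Step 3: True ∧ True = True

True


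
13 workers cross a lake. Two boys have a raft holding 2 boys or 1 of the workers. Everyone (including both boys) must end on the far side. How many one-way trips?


Per crossing of one of the workers: boys→, one←, one of the workers→, one← = 4 trips
13 × 4 = 52, + 1 final boys→ = 53
Minimum trips = 53

53


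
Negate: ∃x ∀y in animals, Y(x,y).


Original: ∃x ∀y Y(x,y)
Rule: ¬∀→∃, ¬∃→∀, negate predicate.
Negation: ∀x ∃y ¬Y(x,y)

∀x ∃y ¬Y(x,y)


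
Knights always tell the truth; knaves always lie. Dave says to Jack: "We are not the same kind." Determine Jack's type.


Dave says: "We are not the same kind."
Case 1: Dave is a Knight (truth-teller)
  Statement is true → they ARE different → Jack is a Knave
Case 2: Dave is a Knave (liar)
  Statement is false → they are NOT different → Jack is a Knave
In both cases, Jack is a Knave.

Knave


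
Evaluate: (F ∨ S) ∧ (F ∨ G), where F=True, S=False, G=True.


F = True, S = False, G = True
Expression: (F ∨ S) ∧ (F ∨ G)
Step 1: F ∨ S = True OR False = True
Step 2: F ∨ G = True OR True = True
Step 3: (True) ∧ (True) = True AND True = True

True


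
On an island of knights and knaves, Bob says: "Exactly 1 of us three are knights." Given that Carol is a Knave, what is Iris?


Bob claims exactly 1 knights among Bob, Carol, Iris.
Given: Carol is a Knave.

Case 1: Bob is a Knight (tells truth)
  Then exactly 1 of the three are knights.
  Counting Bob, Carol: 1 knight(s) so far. Need 0 more → Iris = Knave.
Case 2: Bob is a Knave (lies)
  Then the count is NOT 1.
  If Iris = Knight, count = 1 = 1 → claim would be true, contradicts lie.
  If Iris = Knave, count = 0 ≠ 1 → lie confirmed ✓

Iris is a Knave.

Knave


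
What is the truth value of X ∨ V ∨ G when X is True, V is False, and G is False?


X = True, V = False, G = False
Step 1: X ∨ V = True OR False = True
Step 2: True ∨ G = True OR False = True
OR is true when at least one operand is true.

True


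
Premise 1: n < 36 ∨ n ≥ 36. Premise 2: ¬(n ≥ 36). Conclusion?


Disjunctive syllogism: P ∨ Q, ¬P ⊢ Q
Disjunction: n < 36 ∨ n ≥ 36
We know it is not the case that n ≥ 36.
By disjunctive syllogism, the other disjunct must be true.

n < 36


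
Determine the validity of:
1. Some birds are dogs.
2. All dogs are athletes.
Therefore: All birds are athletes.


Premise 1: Some birds are dogs.
Premise 2: All dogs are athletes.
Conclusion: All birds are athletes.
Fallacy: illicit minor. The minor term (birds) is distributed in the conclusion ('All birds ...') but undistributed in its premise ('Some birds are dogs' doesn't cover all birds).
Only 'Some birds are athletes' follows, not 'All'.

Invalid


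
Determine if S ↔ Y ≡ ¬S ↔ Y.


Expression 1: S ↔ Y
Expression 2: ¬S ↔ Y
Truth table (S Y | Expr1 Expr2):
  T T |   T     F   ← differ
  T F |   F     T   ← differ
  F T |   F     T   ← differ
  F F |   T     F   ← differ
Counterexample: S=T, Y=T gives Expr1 = T but Expr2 = F, so the expressions are NOT logically equivalent.

No


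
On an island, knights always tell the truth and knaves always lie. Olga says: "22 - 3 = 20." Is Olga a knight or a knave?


Statement: "22 - 3 = 20."
Actual: 22 - 3 = 19
Claimed: 20
Statement is FALSE → Olga lies → Knave

Knave


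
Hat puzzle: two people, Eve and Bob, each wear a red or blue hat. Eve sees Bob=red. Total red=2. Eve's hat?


Total red = 2, Bob = red
Red accounted for: 1
Remaining for Eve: 1
Eve's hat is red.

red


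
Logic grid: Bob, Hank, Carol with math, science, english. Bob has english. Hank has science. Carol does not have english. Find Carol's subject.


From clues:
  Hank → science
  Bob → english
By elimination, Carol gets the remaining.

math


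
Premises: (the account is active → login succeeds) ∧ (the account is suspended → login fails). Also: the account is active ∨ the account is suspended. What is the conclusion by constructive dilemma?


Constructive dilemma: (P → Q) ∧ (R → S), P ∨ R ⊢ Q ∨ S
Premise 1: the account is active → login succeeds
Premise 2: the account is suspended → login fails
Premise 3: the account is active ∨ the account is suspended
Case 1: Assuming the account is active, then by Premise 1, login succeeds.
Case 2: Assuming the account is suspended, then by Premise 2, login fails.
Since one of the account is active or the account is suspended must hold, we get login succeeds or login fails.

Login succeeds or login fails.


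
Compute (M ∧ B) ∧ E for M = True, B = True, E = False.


M = True, B = True, E = False
Step 1: M ∧ B = True AND True = True
Step 2: True ∧ E = True AND False = False
AND is true only when ALL operands are true.

False


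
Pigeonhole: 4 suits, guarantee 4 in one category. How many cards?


Pigeonhole: to guarantee k in one of n categories, need (k-1)×n + 1.
k = 4, n = 4
Minimum = (4-1) × 4 + 1 = 3 × 4 + 1

13


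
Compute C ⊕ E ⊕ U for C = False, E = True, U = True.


C = False, E = True, U = True
Step 1: C ⊕ E = False XOR True = True
Step 2: True ⊕ U = True XOR True = False
XOR is true when an odd number of operands are true.

False


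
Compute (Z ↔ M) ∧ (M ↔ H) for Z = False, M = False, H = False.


Z = False, M = False, H = False
Step 1: Z ↔ M is true when Z and M have the same value. Result: True
Step 2: M ↔ H is true when M and H have the same value. Result: True
Step 3: True ∧ True = True

True


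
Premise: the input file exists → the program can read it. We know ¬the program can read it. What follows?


Modus tollens: P → Q, ¬Q ⊢ ¬P
P: the input file exists
Q: the program can read it
We have P → Q and Q is false.
By modus tollens, P must be false.

It is not the case that the input file exists


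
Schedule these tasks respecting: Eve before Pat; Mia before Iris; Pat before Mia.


Constraints: Eve before Pat; Mia before Iris; Pat before Mia
Method: repeatedly schedule the remaining task that has no remaining task required before it.
  Step 1: remaining {Pat, Iris, Mia, Eve}; every task except Eve still has a predecessor pending → schedule Eve.
  Step 2: remaining {Pat, Iris, Mia}; every task except Pat still has a predecessor pending → schedule Pat.
  Step 3: remaining {Iris, Mia}; every task except Mia still has a predecessor pending → schedule Mia.
  Step 4: only Iris remains → schedule Iris.
Resulting order:

Eve → Pat → Mia → Iris


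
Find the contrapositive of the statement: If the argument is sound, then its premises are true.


Original: If the argument is sound, then its premises are true
Contrapositive: If ¬Q, then ¬P
Negate Q: not (its premises are true)
Negate P: not (the argument is sound)

If not (its premises are true), then not (the argument is sound).


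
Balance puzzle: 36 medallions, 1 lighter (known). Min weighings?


Each weighing has 3 outcomes (left heavy / balance / right heavy), so k weighings distinguish at most 3^k cases; splitting into three near-equal groups achieves this.
Need 3^k ≥ 36: 3^3 = 27 < 36 ≤ 3^4 = 81
k = ⌈log₃(36)⌉ = 4

4


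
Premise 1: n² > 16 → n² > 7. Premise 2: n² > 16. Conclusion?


Modus ponens: P → Q, P ⊢ Q
P: n² > 16
Q: n² > 7
We have P → Q and P is true.
By modus ponens, Q must be true.

n² > 7


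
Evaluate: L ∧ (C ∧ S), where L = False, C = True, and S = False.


L = False, C = True, S = False
Step 1: C ∧ S = True AND False = False
Step 2: L ∧ False = False AND False = False
AND is true only when ALL operands are true.

False


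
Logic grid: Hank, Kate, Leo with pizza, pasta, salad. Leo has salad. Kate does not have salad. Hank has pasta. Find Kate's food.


From clues:
  Leo → salad
  Hank → pasta
By elimination, Kate gets the remaining.

pizza


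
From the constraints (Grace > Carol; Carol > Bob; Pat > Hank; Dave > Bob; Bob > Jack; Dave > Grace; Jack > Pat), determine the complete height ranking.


Constraints: Grace > Carol; Carol > Bob; Pat > Hank; Dave > Bob; Bob > Jack; Dave > Grace; Jack > Pat
Method: at each step, the next-highest is the one remaining person who never appears on the smaller side of a constraint between remaining people.
  Step 1: remaining {Pat, Jack, Bob, Carol, Hank, Dave, Grace}; on the smaller side: {Pat, Jack, Bob, Carol, Hank, Grace} → Dave is next (Dave > Bob; Dave > Grace).
  Step 2: remaining {Pat, Jack, Bob, Carol, Hank, Grace}; on the smaller side: {Pat, Jack, Bob, Carol, Hank} → Grace is next (Grace > Carol).
  Step 3: remaining {Pat, Jack, Bob, Carol, Hank}; on the smaller side: {Pat, Jack, Bob, Hank} → Carol is next (Carol > Bob).
  Step 4: remaining {Pat, Jack, Bob, Hank}; on the smaller side: {Pat, Jack, Hank} → Bob is next (Bob > Jack).
  Step 5: remaining {Pat, Jack, Hank}; on the smaller side: {Pat, Hank} → Jack is next (Jack > Pat).
  Step 6: remaining {Pat, Hank}; on the smaller side: {Hank} → Pat is next (Pat > Hank).
  Step 7: only Hank remains → lowest.
Final ranking (highest to lowest):

Dave > Grace > Carol > Bob > Jack > Pat > Hank


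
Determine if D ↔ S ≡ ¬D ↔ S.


Expression 1: D ↔ S
Expression 2: ¬D ↔ S
Truth table (D S | Expr1 Expr2):
  T T |   T     F   ← differ
  T F |   F     T   ← differ
  F T |   F     T   ← differ
  F F |   T     F   ← differ
Counterexample: D=T, S=T gives Expr1 = T but Expr2 = F, so the expressions are NOT logically equivalent.

No


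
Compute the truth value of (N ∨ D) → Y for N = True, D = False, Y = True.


N = True, D = False, Y = True
Step 1: N ∨ D = True OR False = True
Step 2: (True) → Y: false only when antecedent=True and Y=False.
Result: True

True


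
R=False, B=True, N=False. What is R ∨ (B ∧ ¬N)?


R = False, B = True, N = False
Expression: R ∨ (B ∧ ¬N)
Step 1: ¬N = NOT False = True
Step 2: B ∧ ¬N = True AND True = True
Step 3: R ∨ (True) = False OR True = True

True


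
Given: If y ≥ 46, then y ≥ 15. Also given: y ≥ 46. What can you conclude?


Modus ponens: P → Q, P ⊢ Q
P: y ≥ 46
Q: y ≥ 15
We have P → Q and P is true.
By modus ponens, Q must be true.

y ≥ 15


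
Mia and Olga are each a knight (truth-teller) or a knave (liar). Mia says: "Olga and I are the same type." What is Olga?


Mia says: "Olga and I are the same type."
Case 1: Mia is a Knight (truth-teller)
  Statement is true → they ARE the same → Olga is also a Knight
Case 2: Mia is a Knave (liar)
  Statement is false → they are NOT the same → Olga is a Knight
In both cases, Olga is a Knight.

Knight


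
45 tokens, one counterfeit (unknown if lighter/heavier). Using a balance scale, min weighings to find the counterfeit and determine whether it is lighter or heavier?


Let n = 45. 90 possibilities (n tokens × lighter/heavier); each weighing has 3 outcomes.
Bound for k weighings: say the first weighing puts j tokens on each pan. If it tips, the 2j weighed tokens remain suspects (each with a known direction) and k-1 weighings give 3^(k-1) outcomes; 3^(k-1) is odd, so 2j ≤ 3^(k-1) - 1. If it balances, the n - 2j unweighed tokens remain with direction unknown: 2(n - 2j) ≤ 3^(k-1) - 1 by the same parity argument. Adding, n ≤ (3^(k-1) - 1) + (3^(k-1) - 1)/2 = (3^k - 3)/2, and the classical three-group strategy achieves this (3 tokens in 2 weighings, 12 in 3, 39 in 4, 120 in 5).
So we need the smallest k with (3^k - 3)/2 ≥ 45.
k = 4: (3^4 - 3)/2 = 39 < 45 ✗
k = 5: (3^5 - 3)/2 = 120 ≥ 45 ✓

5


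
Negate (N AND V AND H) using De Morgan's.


De Morgan's law: ¬(P ∧ Q ∧ R) ≡ ¬P ∨ ¬Q ∨ ¬R
¬(N ∧ V ∧ H) = ¬N ∨ ¬V ∨ ¬H

¬N ∨ ¬V ∨ ¬H


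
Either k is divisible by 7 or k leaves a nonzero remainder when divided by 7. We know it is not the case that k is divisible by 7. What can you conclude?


Disjunctive syllogism: P ∨ Q, ¬P ⊢ Q
Disjunction: k is divisible by 7 ∨ k leaves a nonzero remainder when divided by 7
We know it is not the case that k is divisible by 7.
By disjunctive syllogism, the other disjunct must be true.

k leaves a nonzero remainder when divided by 7


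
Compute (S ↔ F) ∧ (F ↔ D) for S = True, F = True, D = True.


S = True, F = True, D = True
Step 1: S ↔ F is true when S and F have the same value. Result: True
Step 2: F ↔ D is true when F and D have the same value. Result: True
Step 3: True ∧ True = True

True


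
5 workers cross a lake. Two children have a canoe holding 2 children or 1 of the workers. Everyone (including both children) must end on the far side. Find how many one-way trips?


Per crossing of one of the workers: children→, one←, one of the workers→, one← = 4 trips
5 × 4 = 20, + 1 final children→ = 21
Minimum trips = 21

21


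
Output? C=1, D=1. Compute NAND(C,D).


C AND D = 1
NOT(1) = 0

0


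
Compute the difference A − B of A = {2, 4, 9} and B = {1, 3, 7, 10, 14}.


A = {2, 4, 9}
B = {1, 3, 7, 10, 14}
Operation: difference A − B
In A but not B: 2, 4, 9

{2, 4, 9}


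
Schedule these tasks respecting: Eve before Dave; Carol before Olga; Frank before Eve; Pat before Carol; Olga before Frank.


Constraints: Eve before Dave; Carol before Olga; Frank before Eve; Pat before Carol; Olga before Frank
Method: repeatedly schedule the remaining task that has no remaining task required before it.
  Step 1: remaining {Frank, Carol, Olga, Eve, Dave, Pat}; every task except Pat still has a predecessor pending → schedule Pat.
  Step 2: remaining {Frank, Carol, Olga, Eve, Dave}; every task except Carol still has a predecessor pending → schedule Carol.
  Step 3: remaining {Frank, Olga, Eve, Dave}; every task except Olga still has a predecessor pending → schedule Olga.
  Step 4: remaining {Frank, Eve, Dave}; every task except Frank still has a predecessor pending → schedule Frank.
  Step 5: remaining {Eve, Dave}; every task except Eve still has a predecessor pending → schedule Eve.
  Step 6: only Dave remains → schedule Dave.
Resulting order:

Pat → Carol → Olga → Frank → Eve → Dave


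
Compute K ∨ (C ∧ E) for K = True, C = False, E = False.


K = True, C = False, E = False
Step 1: C ∧ E = False AND False = False
Step 2: K ∨ False = True OR False = True
AND evaluated first (higher precedence); then OR applied.

True


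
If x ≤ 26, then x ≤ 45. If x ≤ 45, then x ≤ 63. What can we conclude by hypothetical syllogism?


Hypothetical syllogism: P → Q, Q → R ⊢ P → R
Premise 1: x ≤ 26 → x ≤ 45
Premise 2: x ≤ 45 → x ≤ 63
Chain the implications: the middle term (x ≤ 45) links the two.
Conclusion: If x ≤ 26, then x ≤ 63.

If x ≤ 26, then x ≤ 63.


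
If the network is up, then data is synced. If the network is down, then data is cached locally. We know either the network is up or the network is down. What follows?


Constructive dilemma: (P → Q) ∧ (R → S), P ∨ R ⊢ Q ∨ S
Premise 1: the network is up → data is synced
Premise 2: the network is down → data is cached locally
Premise 3: the network is up ∨ the network is down
Case 1: Assuming the network is up, then by Premise 1, data is synced.
Case 2: Assuming the network is down, then by Premise 2, data is cached locally.
Since one of the network is up or the network is down must hold, we get data is synced or data is cached locally.

Data is synced or data is cached locally.


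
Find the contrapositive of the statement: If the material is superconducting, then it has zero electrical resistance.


Original: If the material is superconducting, then it has zero electrical resistance
Contrapositive: If ¬Q, then ¬P
Negate Q: not (it has zero electrical resistance)
Negate P: not (the material is superconducting)

If not (it has zero electrical resistance), then not (the material is superconducting).


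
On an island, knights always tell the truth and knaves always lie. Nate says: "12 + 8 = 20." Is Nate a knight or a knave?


Statement: "12 + 8 = 20."
Actual: 12 + 8 = 20
Claimed: 20
Statement is TRUE → Nate tells the truth → Knight

Knight


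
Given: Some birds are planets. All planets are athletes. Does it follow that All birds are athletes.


Premise 1: Some birds are planets.
Premise 2: All planets are athletes.
Conclusion: All birds are athletes.
Fallacy: illicit minor. The minor term (birds) is distributed in the conclusion ('All birds ...') but undistributed in its premise ('Some birds are planets' doesn't cover all birds).
Only 'Some birds are athletes' follows, not 'All'.

Invalid


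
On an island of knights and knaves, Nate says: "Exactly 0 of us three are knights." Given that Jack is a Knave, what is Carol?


Nate claims exactly 0 knights among Nate, Jack, Carol.
Given: Jack is a Knave.

Case 1: Nate is a Knight (tells truth)
  Then exactly 0 of the three are knights.
  Counting Nate, Jack: 1 knight(s) so far. Need -1 more → impossible.
Case 2: Nate is a Knave (lies)
  Then the count is NOT 0.
  If Carol = Knave, count = 0 = 0 → claim would be true, contradicts lie.
  If Carol = Knight, count = 1 ≠ 0 → lie confirmed ✓

Carol is a Knight.

Knight


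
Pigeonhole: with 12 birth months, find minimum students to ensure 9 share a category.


Pigeonhole: to guarantee k in one of n categories, need (k-1)×n + 1.
k = 9, n = 12
Minimum = (9-1) × 12 + 1 = 8 × 12 + 1

97


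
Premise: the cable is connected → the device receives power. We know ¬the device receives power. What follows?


Modus tollens: P → Q, ¬Q ⊢ ¬P
P: the cable is connected
Q: the device receives power
We have P → Q and Q is false.
By modus tollens, P must be false.

It is not the case that the cable is connected


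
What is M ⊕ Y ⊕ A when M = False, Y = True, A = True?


M = False, Y = True, A = True
Step 1: M ⊕ Y = False XOR True = True
Step 2: True ⊕ A = True XOR True = False
XOR is true when an odd number of operands are true.

False


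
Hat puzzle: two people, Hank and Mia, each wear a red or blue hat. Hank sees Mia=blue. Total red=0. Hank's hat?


Total red = 0, Mia = blue
Red accounted for: 0
Remaining for Hank: 0
Hank's hat is blue.

blue


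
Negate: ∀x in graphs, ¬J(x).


Original: ∀x ¬J(x)
Rule: ¬∀→∃, ¬∃→∀, negate predicate.
Negation: ∃x J(x)

∃x J(x)


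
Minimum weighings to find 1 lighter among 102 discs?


Each weighing has 3 outcomes (left heavy / balance / right heavy), so k weighings distinguish at most 3^k cases; splitting into three near-equal groups achieves this.
Need 3^k ≥ 102: 3^4 = 81 < 102 ≤ 3^5 = 243
k = ⌈log₃(102)⌉ = 5

5


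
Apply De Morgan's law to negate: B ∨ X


De Morgan's law: ¬(P ∨ Q) ≡ ¬P ∧ ¬Q
¬(B ∨ X) = ¬B ∧ ¬X

¬B ∧ ¬X


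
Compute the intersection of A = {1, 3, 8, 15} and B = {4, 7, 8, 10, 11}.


A = {1, 3, 8, 15}
B = {4, 7, 8, 10, 11}
Operation: intersection
Elements in both: 8

{8}


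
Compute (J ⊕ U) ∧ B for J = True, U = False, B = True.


J = True, U = False, B = True
Step 1: J ⊕ U = True XOR False = True
Step 2: True ∧ B = True AND True = True
XOR true when exactly one of J,U is true; then AND with B.

True


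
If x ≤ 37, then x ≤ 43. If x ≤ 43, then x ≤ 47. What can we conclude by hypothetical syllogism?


Hypothetical syllogism: P → Q, Q → R ⊢ P → R
Premise 1: x ≤ 37 → x ≤ 43
Premise 2: x ≤ 43 → x ≤ 47
Chain the implications: the middle term (x ≤ 43) links the two.
Conclusion: If x ≤ 37, then x ≤ 47.

If x ≤ 37, then x ≤ 47.


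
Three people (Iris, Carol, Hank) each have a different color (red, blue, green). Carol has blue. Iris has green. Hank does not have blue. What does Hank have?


From clues:
  Carol → blue
  Iris → green
By elimination, Hank gets the remaining.

red
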